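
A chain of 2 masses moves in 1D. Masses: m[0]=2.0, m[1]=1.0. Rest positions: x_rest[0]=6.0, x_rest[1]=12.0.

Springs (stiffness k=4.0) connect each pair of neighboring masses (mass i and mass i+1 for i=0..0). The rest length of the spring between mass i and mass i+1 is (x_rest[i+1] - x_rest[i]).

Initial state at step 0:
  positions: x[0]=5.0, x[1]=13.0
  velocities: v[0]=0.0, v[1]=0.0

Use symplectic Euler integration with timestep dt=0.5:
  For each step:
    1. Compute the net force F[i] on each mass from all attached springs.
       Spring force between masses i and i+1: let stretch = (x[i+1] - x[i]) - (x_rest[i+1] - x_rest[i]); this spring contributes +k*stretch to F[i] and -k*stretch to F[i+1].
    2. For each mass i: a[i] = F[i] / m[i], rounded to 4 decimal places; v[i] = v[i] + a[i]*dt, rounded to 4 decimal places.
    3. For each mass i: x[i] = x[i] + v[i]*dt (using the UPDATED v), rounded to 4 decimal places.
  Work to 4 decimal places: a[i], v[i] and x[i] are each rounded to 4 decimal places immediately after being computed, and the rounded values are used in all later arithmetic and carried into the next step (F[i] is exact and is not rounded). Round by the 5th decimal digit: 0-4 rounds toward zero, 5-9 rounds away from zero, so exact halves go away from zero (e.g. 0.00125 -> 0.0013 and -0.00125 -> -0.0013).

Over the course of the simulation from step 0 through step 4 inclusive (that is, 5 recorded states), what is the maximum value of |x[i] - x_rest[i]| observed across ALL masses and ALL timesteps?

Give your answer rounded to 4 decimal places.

Answer: 2.0000

Derivation:
Step 0: x=[5.0000 13.0000] v=[0.0000 0.0000]
Step 1: x=[6.0000 11.0000] v=[2.0000 -4.0000]
Step 2: x=[6.5000 10.0000] v=[1.0000 -2.0000]
Step 3: x=[5.7500 11.5000] v=[-1.5000 3.0000]
Step 4: x=[4.8750 13.2500] v=[-1.7500 3.5000]
Max displacement = 2.0000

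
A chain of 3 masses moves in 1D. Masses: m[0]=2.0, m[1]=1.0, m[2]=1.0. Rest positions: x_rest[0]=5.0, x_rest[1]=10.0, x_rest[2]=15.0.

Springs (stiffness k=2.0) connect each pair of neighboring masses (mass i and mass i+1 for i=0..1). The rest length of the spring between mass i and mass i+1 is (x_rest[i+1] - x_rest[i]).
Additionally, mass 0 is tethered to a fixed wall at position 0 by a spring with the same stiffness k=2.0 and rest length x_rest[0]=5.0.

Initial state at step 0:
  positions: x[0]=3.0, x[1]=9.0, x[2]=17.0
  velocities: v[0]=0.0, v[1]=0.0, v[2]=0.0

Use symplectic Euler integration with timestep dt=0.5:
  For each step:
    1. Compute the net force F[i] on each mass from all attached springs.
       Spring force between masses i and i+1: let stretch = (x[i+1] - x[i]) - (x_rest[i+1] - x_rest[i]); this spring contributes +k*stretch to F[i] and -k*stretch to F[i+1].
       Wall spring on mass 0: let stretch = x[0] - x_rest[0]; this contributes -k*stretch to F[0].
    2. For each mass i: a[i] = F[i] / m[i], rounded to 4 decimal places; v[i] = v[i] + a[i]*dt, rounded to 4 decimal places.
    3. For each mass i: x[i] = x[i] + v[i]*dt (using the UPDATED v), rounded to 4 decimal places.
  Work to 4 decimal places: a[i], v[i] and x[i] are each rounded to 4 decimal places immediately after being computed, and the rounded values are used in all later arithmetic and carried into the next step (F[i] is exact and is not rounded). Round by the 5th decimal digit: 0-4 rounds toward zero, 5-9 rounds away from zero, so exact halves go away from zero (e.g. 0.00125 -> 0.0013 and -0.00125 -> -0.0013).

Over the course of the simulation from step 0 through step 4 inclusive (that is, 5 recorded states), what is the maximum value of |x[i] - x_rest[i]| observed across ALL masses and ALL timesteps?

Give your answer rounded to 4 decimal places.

Answer: 2.2813

Derivation:
Step 0: x=[3.0000 9.0000 17.0000] v=[0.0000 0.0000 0.0000]
Step 1: x=[3.7500 10.0000 15.5000] v=[1.5000 2.0000 -3.0000]
Step 2: x=[5.1250 10.6250 13.7500] v=[2.7500 1.2500 -3.5000]
Step 3: x=[6.5938 10.0625 12.9375] v=[2.9375 -1.1250 -1.6250]
Step 4: x=[7.2813 9.2032 13.1875] v=[1.3750 -1.7187 0.5000]
Max displacement = 2.2813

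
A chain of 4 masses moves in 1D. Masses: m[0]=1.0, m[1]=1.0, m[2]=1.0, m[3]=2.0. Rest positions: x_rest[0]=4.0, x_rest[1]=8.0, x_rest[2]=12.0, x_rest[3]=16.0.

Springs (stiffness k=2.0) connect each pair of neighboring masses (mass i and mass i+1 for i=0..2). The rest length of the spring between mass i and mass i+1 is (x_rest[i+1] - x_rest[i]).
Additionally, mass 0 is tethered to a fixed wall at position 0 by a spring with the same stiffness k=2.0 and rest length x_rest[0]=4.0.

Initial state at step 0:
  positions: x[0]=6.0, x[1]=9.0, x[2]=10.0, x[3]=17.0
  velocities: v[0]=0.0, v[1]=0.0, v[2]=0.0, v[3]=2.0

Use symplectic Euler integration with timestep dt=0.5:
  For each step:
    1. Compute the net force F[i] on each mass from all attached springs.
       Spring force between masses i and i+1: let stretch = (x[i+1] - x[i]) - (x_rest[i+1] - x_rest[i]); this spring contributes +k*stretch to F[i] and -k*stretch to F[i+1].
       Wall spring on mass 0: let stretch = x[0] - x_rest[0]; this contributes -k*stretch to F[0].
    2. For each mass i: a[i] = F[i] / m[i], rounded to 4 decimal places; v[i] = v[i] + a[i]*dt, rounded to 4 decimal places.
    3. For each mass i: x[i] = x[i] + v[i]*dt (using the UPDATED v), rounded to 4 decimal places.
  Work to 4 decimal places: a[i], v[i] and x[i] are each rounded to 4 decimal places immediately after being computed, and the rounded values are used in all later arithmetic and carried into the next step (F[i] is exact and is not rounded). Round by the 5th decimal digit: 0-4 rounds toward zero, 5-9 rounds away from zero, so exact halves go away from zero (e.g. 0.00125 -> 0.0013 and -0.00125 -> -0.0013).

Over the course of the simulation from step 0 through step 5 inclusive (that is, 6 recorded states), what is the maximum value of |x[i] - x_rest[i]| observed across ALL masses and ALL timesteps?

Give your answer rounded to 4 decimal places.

Step 0: x=[6.0000 9.0000 10.0000 17.0000] v=[0.0000 0.0000 0.0000 2.0000]
Step 1: x=[4.5000 8.0000 13.0000 17.2500] v=[-3.0000 -2.0000 6.0000 0.5000]
Step 2: x=[2.5000 7.7500 15.6250 17.4375] v=[-4.0000 -0.5000 5.2500 0.3750]
Step 3: x=[1.8750 8.8125 15.2188 18.1719] v=[-1.2500 2.1250 -0.8125 1.4688]
Step 4: x=[3.7813 9.6094 13.0860 19.1681] v=[3.8125 1.5938 -4.2657 1.9923]
Step 5: x=[6.7110 9.2306 12.2559 19.6438] v=[5.8593 -0.7577 -1.6602 0.9513]
Max displacement = 3.6438

Answer: 3.6438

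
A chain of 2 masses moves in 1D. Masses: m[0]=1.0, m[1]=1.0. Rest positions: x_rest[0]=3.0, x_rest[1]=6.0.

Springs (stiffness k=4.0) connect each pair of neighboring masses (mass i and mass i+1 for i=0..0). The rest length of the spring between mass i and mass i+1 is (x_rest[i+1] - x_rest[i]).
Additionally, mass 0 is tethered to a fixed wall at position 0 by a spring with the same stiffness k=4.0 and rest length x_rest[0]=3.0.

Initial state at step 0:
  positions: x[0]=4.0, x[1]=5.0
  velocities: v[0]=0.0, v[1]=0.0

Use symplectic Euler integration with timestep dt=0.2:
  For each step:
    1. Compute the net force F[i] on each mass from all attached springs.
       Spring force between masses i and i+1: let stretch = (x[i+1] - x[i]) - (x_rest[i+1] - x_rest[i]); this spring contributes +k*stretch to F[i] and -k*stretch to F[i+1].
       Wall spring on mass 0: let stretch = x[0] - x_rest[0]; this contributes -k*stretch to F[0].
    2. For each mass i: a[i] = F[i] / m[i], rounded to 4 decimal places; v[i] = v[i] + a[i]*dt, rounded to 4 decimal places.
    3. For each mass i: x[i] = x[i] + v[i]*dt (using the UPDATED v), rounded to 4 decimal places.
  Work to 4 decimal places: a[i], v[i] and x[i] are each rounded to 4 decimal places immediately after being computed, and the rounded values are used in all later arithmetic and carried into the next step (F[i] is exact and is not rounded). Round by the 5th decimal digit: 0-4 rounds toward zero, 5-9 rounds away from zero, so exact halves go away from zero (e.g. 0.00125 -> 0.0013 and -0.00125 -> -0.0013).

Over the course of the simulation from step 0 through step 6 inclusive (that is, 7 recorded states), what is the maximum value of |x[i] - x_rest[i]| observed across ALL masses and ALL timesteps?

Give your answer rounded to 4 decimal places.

Answer: 1.2941

Derivation:
Step 0: x=[4.0000 5.0000] v=[0.0000 0.0000]
Step 1: x=[3.5200 5.3200] v=[-2.4000 1.6000]
Step 2: x=[2.7648 5.8320] v=[-3.7760 2.5600]
Step 3: x=[2.0580 6.3332] v=[-3.5341 2.5062]
Step 4: x=[1.7059 6.6304] v=[-1.7603 1.4860]
Step 5: x=[1.8688 6.6197] v=[0.8146 -0.0536]
Step 6: x=[2.4929 6.3288] v=[3.1203 -1.4543]
Max displacement = 1.2941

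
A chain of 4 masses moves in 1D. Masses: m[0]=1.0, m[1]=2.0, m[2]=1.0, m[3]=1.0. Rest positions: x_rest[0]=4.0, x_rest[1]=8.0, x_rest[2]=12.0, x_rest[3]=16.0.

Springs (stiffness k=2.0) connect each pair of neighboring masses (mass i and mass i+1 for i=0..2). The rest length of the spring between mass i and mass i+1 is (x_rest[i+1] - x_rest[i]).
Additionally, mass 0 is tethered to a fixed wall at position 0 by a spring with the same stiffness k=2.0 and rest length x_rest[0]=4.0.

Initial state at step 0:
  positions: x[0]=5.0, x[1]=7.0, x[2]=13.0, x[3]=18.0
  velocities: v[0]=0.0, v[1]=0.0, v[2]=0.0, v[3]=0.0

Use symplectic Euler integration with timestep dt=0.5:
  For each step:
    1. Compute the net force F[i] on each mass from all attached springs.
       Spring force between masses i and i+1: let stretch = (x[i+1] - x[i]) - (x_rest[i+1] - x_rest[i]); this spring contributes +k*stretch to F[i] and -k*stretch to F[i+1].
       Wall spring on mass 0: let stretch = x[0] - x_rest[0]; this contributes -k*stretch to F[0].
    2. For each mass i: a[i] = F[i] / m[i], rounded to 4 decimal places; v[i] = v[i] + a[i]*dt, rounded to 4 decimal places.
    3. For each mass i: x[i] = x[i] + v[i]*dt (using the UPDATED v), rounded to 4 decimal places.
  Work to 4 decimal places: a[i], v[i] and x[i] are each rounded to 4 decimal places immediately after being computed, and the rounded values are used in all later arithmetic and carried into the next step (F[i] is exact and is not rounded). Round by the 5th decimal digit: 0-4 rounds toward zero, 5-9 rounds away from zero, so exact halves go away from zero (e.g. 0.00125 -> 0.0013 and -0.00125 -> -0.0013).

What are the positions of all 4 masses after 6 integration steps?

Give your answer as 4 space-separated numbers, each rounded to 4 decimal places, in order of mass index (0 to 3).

Answer: 5.1485 8.5704 11.1094 15.7657

Derivation:
Step 0: x=[5.0000 7.0000 13.0000 18.0000] v=[0.0000 0.0000 0.0000 0.0000]
Step 1: x=[3.5000 8.0000 12.5000 17.5000] v=[-3.0000 2.0000 -1.0000 -1.0000]
Step 2: x=[2.5000 9.0000 12.2500 16.5000] v=[-2.0000 2.0000 -0.5000 -2.0000]
Step 3: x=[3.5000 9.1875 12.5000 15.3750] v=[2.0000 0.3750 0.5000 -2.2500]
Step 4: x=[5.5938 8.7813 12.5313 14.8125] v=[4.1875 -0.8125 0.0625 -1.1250]
Step 5: x=[6.4844 8.5157 11.8282 15.1094] v=[1.7812 -0.5313 -1.4063 0.5938]
Step 6: x=[5.1485 8.5704 11.1094 15.7657] v=[-2.6719 0.1093 -1.4376 1.3126]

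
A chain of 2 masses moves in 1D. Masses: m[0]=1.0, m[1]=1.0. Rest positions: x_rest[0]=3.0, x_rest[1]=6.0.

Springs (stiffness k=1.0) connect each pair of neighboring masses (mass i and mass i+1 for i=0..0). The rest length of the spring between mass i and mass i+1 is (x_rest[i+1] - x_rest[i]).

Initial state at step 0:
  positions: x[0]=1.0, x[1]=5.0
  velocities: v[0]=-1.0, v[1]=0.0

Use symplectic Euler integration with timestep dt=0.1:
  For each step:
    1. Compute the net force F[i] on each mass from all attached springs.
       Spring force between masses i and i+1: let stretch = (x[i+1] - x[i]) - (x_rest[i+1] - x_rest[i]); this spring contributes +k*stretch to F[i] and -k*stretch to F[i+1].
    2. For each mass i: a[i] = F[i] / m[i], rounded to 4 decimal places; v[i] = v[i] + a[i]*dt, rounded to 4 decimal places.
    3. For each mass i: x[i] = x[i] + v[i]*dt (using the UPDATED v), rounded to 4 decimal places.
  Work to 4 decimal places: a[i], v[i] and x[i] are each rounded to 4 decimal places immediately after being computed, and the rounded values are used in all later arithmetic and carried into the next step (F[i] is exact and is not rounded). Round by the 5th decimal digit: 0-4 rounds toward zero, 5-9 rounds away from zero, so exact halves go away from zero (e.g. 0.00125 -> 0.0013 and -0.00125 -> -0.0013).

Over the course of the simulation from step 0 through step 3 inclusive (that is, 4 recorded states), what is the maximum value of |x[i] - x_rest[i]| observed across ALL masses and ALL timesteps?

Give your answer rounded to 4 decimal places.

Step 0: x=[1.0000 5.0000] v=[-1.0000 0.0000]
Step 1: x=[0.9100 4.9900] v=[-0.9000 -0.1000]
Step 2: x=[0.8308 4.9692] v=[-0.7920 -0.2080]
Step 3: x=[0.7630 4.9370] v=[-0.6782 -0.3218]
Max displacement = 2.2370

Answer: 2.2370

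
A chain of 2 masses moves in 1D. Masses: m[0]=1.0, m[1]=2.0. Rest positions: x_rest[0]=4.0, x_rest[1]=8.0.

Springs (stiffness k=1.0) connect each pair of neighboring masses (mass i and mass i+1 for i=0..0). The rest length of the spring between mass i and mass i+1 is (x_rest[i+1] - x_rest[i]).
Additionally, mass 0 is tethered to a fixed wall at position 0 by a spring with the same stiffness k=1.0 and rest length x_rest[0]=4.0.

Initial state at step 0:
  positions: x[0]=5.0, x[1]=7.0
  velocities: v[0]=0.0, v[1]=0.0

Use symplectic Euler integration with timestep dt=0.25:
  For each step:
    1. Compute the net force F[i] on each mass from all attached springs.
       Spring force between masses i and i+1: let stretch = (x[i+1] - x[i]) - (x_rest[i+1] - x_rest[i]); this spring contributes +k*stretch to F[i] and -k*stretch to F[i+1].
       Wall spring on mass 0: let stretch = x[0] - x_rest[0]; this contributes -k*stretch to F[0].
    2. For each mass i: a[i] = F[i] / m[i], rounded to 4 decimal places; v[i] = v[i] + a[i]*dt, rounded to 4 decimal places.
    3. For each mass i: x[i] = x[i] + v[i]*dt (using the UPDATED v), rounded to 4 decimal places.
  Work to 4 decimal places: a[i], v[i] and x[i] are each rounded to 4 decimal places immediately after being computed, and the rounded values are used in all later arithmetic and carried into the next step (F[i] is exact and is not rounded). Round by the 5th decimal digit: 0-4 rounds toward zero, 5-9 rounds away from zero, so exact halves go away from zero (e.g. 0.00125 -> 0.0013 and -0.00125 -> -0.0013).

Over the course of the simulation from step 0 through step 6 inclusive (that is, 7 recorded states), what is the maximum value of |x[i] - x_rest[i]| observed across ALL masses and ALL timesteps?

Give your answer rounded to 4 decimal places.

Step 0: x=[5.0000 7.0000] v=[0.0000 0.0000]
Step 1: x=[4.8125 7.0625] v=[-0.7500 0.2500]
Step 2: x=[4.4649 7.1797] v=[-1.3906 0.4688]
Step 3: x=[4.0079 7.3371] v=[-1.8281 0.6295]
Step 4: x=[3.5085 7.5155] v=[-1.9978 0.7134]
Step 5: x=[3.0402 7.6936] v=[-1.8732 0.7125]
Step 6: x=[2.6727 7.8513] v=[-1.4699 0.6308]
Max displacement = 1.3273

Answer: 1.3273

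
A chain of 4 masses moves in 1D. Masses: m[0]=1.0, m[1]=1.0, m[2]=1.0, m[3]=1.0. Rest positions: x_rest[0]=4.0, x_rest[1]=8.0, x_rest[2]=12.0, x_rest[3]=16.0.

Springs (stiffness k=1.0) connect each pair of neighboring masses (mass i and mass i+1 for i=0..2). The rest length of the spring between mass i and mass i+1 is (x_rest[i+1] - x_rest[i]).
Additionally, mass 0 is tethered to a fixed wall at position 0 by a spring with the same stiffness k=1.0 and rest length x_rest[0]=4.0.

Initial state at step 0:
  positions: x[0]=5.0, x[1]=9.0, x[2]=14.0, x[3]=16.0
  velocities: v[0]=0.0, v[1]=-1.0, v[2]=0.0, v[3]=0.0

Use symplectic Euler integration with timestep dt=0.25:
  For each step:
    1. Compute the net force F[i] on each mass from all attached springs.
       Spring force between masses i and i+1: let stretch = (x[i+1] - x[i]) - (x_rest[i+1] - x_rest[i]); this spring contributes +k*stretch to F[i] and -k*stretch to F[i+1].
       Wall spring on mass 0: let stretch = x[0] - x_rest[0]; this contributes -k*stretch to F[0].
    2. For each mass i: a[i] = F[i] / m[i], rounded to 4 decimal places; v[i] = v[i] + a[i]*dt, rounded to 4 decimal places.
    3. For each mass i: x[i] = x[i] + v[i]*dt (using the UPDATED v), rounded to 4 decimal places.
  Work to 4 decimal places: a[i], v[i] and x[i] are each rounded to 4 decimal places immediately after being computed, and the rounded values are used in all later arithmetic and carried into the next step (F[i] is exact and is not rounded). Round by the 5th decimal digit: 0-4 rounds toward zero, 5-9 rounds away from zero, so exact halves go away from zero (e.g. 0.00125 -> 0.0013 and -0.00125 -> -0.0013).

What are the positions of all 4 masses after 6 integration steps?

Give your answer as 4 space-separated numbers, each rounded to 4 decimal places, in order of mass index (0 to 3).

Step 0: x=[5.0000 9.0000 14.0000 16.0000] v=[0.0000 -1.0000 0.0000 0.0000]
Step 1: x=[4.9375 8.8125 13.8125 16.1250] v=[-0.2500 -0.7500 -0.7500 0.5000]
Step 2: x=[4.8086 8.6953 13.4570 16.3555] v=[-0.5156 -0.4688 -1.4219 0.9219]
Step 3: x=[4.6221 8.6328 12.9851 16.6548] v=[-0.7461 -0.2501 -1.8877 1.1973]
Step 4: x=[4.3974 8.5916 12.4705 16.9748] v=[-0.8990 -0.1647 -2.0584 1.2799]
Step 5: x=[4.1600 8.5307 11.9950 17.2633] v=[-0.9498 -0.2435 -1.9021 1.1538]
Step 6: x=[3.9357 8.4132 11.6322 17.4725] v=[-0.8971 -0.4701 -1.4511 0.8367]

Answer: 3.9357 8.4132 11.6322 17.4725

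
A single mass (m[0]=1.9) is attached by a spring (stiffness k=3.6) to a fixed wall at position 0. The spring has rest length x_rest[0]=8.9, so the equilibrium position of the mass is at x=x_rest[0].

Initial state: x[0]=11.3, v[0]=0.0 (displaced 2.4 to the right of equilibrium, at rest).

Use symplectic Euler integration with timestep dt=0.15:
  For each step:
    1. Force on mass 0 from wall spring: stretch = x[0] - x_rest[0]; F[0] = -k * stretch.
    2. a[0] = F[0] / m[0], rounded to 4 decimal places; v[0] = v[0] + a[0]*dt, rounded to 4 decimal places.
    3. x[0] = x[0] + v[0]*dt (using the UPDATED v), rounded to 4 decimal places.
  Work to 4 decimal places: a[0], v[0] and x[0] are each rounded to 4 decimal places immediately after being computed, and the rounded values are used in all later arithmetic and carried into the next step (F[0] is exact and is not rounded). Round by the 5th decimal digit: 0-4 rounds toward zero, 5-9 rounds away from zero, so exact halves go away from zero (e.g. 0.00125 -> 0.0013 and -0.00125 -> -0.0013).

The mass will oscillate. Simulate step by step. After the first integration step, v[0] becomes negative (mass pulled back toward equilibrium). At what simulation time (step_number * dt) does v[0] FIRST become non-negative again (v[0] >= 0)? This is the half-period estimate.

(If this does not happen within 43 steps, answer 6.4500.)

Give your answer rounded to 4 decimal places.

Step 0: x=[11.3000] v=[0.0000]
Step 1: x=[11.1977] v=[-0.6821]
Step 2: x=[10.9974] v=[-1.3351]
Step 3: x=[10.7077] v=[-1.9312]
Step 4: x=[10.3410] v=[-2.4450]
Step 5: x=[9.9128] v=[-2.8545]
Step 6: x=[9.4414] v=[-3.1424]
Step 7: x=[8.9470] v=[-3.2963]
Step 8: x=[8.4505] v=[-3.3097]
Step 9: x=[7.9732] v=[-3.1819]
Step 10: x=[7.5354] v=[-2.9185]
Step 11: x=[7.1558] v=[-2.5307]
Step 12: x=[6.8506] v=[-2.0350]
Step 13: x=[6.6327] v=[-1.4525]
Step 14: x=[6.5115] v=[-0.8081]
Step 15: x=[6.4921] v=[-0.1293]
Step 16: x=[6.5754] v=[0.5550]
First v>=0 after going negative at step 16, time=2.4000

Answer: 2.4000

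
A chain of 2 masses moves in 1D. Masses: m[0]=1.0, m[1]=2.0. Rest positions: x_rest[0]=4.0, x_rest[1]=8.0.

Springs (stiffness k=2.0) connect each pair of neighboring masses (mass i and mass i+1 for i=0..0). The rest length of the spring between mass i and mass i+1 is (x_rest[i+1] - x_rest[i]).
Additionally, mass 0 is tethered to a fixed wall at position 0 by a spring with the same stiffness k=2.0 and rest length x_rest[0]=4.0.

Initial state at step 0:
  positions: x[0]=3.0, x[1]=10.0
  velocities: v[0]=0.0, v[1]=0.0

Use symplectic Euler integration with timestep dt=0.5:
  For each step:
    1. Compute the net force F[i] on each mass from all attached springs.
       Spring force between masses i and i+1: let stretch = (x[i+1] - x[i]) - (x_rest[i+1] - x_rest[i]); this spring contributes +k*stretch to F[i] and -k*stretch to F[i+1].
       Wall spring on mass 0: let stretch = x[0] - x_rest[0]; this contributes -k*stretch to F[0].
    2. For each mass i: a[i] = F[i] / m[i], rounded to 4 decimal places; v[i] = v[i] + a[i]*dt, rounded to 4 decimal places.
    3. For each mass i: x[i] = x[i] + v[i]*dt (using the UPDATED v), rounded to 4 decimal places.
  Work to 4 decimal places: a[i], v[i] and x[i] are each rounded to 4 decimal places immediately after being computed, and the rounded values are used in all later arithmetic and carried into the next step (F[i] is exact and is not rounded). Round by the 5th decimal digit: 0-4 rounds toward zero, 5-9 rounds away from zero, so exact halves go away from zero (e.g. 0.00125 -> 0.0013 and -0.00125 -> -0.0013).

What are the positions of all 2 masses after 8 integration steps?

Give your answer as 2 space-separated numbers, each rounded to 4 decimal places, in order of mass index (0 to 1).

Answer: 5.3403 5.9659

Derivation:
Step 0: x=[3.0000 10.0000] v=[0.0000 0.0000]
Step 1: x=[5.0000 9.2500] v=[4.0000 -1.5000]
Step 2: x=[6.6250 8.4375] v=[3.2500 -1.6250]
Step 3: x=[5.8438 8.1719] v=[-1.5625 -0.5313]
Step 4: x=[3.3047 8.3243] v=[-5.0782 0.3047]
Step 5: x=[1.6231 8.2218] v=[-3.3633 -0.2051]
Step 6: x=[2.4293 7.4696] v=[1.6123 -1.5045]
Step 7: x=[4.5410 6.4573] v=[4.2233 -2.0247]
Step 8: x=[5.3403 5.9659] v=[1.5986 -0.9829]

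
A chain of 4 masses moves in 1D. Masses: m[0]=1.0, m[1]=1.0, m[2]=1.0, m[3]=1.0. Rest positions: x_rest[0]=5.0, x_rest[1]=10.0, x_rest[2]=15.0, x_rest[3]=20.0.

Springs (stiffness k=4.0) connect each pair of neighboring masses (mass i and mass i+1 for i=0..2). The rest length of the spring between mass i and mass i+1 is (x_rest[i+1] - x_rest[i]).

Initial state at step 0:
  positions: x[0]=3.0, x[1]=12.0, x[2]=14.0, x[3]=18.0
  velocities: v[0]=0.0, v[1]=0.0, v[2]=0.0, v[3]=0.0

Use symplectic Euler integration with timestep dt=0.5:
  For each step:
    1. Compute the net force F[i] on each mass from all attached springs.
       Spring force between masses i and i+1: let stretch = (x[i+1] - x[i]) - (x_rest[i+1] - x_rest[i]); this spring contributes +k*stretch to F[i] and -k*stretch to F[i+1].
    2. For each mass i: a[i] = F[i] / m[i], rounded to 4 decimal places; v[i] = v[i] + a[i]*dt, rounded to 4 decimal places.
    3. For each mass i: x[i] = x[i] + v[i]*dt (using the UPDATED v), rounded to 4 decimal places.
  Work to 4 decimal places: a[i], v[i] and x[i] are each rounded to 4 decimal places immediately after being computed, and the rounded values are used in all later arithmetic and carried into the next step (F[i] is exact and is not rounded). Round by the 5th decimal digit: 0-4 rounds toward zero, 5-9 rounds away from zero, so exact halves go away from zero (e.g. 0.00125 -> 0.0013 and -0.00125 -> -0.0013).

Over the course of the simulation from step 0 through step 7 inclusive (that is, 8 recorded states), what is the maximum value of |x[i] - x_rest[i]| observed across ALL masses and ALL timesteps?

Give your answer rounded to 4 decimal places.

Answer: 5.0000

Derivation:
Step 0: x=[3.0000 12.0000 14.0000 18.0000] v=[0.0000 0.0000 0.0000 0.0000]
Step 1: x=[7.0000 5.0000 16.0000 19.0000] v=[8.0000 -14.0000 4.0000 2.0000]
Step 2: x=[4.0000 11.0000 10.0000 22.0000] v=[-6.0000 12.0000 -12.0000 6.0000]
Step 3: x=[3.0000 9.0000 17.0000 18.0000] v=[-2.0000 -4.0000 14.0000 -8.0000]
Step 4: x=[3.0000 9.0000 17.0000 18.0000] v=[0.0000 0.0000 0.0000 0.0000]
Step 5: x=[4.0000 11.0000 10.0000 22.0000] v=[2.0000 4.0000 -14.0000 8.0000]
Step 6: x=[7.0000 5.0000 16.0000 19.0000] v=[6.0000 -12.0000 12.0000 -6.0000]
Step 7: x=[3.0000 12.0000 14.0000 18.0000] v=[-8.0000 14.0000 -4.0000 -2.0000]
Max displacement = 5.0000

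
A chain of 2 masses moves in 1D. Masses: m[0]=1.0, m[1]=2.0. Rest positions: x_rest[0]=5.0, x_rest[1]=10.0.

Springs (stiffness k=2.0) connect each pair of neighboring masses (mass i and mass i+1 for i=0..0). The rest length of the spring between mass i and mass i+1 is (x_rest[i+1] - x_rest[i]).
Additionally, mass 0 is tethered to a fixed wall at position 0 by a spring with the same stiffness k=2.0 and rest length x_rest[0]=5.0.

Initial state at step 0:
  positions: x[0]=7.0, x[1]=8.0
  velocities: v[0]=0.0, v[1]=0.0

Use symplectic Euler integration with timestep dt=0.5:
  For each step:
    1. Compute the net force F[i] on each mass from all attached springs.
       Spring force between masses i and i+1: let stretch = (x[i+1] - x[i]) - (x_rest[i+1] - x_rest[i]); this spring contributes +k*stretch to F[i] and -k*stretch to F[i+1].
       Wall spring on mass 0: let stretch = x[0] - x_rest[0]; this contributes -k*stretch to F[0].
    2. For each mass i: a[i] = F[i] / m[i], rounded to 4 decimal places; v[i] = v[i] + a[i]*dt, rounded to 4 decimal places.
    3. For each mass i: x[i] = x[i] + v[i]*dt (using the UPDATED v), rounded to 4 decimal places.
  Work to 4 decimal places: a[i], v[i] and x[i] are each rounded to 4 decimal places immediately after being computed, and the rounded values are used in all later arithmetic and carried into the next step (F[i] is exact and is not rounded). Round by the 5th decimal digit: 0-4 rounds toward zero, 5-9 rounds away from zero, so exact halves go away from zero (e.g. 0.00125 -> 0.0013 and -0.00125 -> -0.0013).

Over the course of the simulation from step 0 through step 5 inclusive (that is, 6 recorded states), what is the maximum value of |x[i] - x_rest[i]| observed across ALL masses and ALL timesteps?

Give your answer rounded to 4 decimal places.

Answer: 3.5000

Derivation:
Step 0: x=[7.0000 8.0000] v=[0.0000 0.0000]
Step 1: x=[4.0000 9.0000] v=[-6.0000 2.0000]
Step 2: x=[1.5000 10.0000] v=[-5.0000 2.0000]
Step 3: x=[2.5000 10.1250] v=[2.0000 0.2500]
Step 4: x=[6.0625 9.5938] v=[7.1250 -1.0625]
Step 5: x=[8.3594 9.4297] v=[4.5938 -0.3282]
Max displacement = 3.5000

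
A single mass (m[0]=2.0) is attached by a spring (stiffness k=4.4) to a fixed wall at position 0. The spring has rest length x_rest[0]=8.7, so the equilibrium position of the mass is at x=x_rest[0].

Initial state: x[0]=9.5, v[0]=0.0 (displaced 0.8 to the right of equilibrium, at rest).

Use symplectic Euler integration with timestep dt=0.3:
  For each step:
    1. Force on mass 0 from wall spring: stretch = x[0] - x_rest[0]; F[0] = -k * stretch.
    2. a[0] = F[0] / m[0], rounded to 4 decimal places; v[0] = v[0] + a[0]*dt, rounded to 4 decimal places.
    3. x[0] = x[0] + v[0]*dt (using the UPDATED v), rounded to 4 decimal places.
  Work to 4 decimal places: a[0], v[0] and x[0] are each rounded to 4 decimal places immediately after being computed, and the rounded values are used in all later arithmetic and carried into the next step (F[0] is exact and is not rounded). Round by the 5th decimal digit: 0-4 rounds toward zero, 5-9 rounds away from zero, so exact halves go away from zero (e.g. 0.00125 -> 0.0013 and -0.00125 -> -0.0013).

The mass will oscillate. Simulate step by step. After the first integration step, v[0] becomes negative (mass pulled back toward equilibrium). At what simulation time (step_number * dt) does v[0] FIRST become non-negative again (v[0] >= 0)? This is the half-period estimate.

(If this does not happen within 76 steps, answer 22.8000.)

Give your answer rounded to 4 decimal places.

Step 0: x=[9.5000] v=[0.0000]
Step 1: x=[9.3416] v=[-0.5280]
Step 2: x=[9.0562] v=[-0.9515]
Step 3: x=[8.7002] v=[-1.1866]
Step 4: x=[8.3442] v=[-1.1867]
Step 5: x=[8.0586] v=[-0.9519]
Step 6: x=[7.9000] v=[-0.5286]
Step 7: x=[7.8998] v=[-0.0006]
Step 8: x=[8.0581] v=[0.5275]
First v>=0 after going negative at step 8, time=2.4000

Answer: 2.4000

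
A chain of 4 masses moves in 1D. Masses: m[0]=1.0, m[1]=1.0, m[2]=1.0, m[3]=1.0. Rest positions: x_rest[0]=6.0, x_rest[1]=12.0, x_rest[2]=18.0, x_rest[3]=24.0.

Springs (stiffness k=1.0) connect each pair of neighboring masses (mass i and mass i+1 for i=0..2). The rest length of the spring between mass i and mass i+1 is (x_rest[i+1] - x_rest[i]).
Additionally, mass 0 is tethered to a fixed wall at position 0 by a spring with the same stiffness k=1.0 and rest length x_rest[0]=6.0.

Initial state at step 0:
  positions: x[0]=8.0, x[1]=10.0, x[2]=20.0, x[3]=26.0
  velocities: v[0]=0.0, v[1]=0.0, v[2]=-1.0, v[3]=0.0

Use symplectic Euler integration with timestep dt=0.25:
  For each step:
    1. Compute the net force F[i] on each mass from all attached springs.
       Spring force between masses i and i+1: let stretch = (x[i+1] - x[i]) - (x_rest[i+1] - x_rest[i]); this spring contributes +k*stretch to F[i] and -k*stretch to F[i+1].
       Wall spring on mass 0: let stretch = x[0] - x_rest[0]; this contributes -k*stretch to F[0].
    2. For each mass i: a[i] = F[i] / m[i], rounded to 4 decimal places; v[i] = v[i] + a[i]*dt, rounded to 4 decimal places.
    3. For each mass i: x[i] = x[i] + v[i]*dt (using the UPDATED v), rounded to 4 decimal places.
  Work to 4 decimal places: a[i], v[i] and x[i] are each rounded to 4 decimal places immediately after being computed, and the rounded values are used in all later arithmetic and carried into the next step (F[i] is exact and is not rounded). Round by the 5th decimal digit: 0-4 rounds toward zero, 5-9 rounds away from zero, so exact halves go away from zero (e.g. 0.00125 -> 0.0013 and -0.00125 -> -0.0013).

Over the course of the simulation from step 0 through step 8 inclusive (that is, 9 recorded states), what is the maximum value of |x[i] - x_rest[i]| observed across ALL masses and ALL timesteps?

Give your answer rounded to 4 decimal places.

Answer: 2.6385

Derivation:
Step 0: x=[8.0000 10.0000 20.0000 26.0000] v=[0.0000 0.0000 -1.0000 0.0000]
Step 1: x=[7.6250 10.5000 19.5000 26.0000] v=[-1.5000 2.0000 -2.0000 0.0000]
Step 2: x=[6.9531 11.3828 18.8438 25.9688] v=[-2.6875 3.5313 -2.6250 -0.1250]
Step 3: x=[6.1235 12.4551 18.1666 25.8672] v=[-3.3184 4.2891 -2.7090 -0.4063]
Step 4: x=[5.3069 13.4886 17.6137 25.6593] v=[-3.2664 4.1341 -2.2117 -0.8315]
Step 5: x=[4.6700 14.2686 17.3058 25.3236] v=[-2.5477 3.1200 -1.2316 -1.3429]
Step 6: x=[4.3411 14.6385 17.3092 24.8618] v=[-1.3156 1.4797 0.0136 -1.8474]
Step 7: x=[4.3845 14.5318 17.6177 24.3029] v=[0.1735 -0.4270 1.2341 -2.2356]
Step 8: x=[4.7881 13.9837 18.1512 23.7012] v=[1.6142 -2.1924 2.1339 -2.4069]
Max displacement = 2.6385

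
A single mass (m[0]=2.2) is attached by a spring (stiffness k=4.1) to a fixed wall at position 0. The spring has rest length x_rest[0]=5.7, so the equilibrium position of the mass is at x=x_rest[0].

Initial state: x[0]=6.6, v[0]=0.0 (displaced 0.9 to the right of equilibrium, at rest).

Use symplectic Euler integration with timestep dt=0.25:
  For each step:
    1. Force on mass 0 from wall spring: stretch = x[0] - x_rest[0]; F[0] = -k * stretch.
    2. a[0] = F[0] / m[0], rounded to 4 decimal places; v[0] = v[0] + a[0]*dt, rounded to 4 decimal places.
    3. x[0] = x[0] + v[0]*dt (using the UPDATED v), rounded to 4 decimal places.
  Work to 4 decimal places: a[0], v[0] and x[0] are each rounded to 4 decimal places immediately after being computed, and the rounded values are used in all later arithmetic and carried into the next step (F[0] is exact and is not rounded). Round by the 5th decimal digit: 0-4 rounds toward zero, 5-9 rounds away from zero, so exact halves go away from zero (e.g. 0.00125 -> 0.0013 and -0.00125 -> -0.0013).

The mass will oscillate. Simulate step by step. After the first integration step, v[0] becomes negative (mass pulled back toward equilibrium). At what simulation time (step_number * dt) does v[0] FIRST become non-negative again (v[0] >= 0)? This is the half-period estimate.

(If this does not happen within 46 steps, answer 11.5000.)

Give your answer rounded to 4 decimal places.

Step 0: x=[6.6000] v=[0.0000]
Step 1: x=[6.4952] v=[-0.4193]
Step 2: x=[6.2978] v=[-0.7898]
Step 3: x=[6.0307] v=[-1.0683]
Step 4: x=[5.7251] v=[-1.2224]
Step 5: x=[5.4166] v=[-1.2341]
Step 6: x=[5.1411] v=[-1.1021]
Step 7: x=[4.9307] v=[-0.8417]
Step 8: x=[4.8099] v=[-0.4833]
Step 9: x=[4.7928] v=[-0.0686]
Step 10: x=[4.8813] v=[0.3541]
First v>=0 after going negative at step 10, time=2.5000

Answer: 2.5000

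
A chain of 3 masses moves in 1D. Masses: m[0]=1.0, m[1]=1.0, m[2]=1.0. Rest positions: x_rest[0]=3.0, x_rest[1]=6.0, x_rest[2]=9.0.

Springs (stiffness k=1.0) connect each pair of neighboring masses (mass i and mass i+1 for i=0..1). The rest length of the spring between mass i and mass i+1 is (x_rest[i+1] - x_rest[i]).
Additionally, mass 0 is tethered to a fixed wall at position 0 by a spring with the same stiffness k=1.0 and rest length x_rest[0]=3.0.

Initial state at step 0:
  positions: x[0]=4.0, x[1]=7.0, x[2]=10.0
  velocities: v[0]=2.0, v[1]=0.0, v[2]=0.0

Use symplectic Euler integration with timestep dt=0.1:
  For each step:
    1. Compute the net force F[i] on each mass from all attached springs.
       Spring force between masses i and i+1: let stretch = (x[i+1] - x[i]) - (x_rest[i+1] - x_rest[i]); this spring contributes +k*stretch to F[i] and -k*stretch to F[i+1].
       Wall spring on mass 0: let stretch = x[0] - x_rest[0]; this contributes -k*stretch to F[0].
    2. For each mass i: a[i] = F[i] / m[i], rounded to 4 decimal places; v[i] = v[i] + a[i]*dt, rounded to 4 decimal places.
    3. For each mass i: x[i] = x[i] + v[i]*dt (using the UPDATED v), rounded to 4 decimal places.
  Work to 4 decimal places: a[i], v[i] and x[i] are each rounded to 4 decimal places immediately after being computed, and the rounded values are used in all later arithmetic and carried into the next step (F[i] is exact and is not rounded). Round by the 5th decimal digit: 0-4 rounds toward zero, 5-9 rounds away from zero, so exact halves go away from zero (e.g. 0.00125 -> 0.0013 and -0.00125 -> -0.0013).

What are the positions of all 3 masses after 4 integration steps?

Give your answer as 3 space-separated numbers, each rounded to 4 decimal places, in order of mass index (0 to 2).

Step 0: x=[4.0000 7.0000 10.0000] v=[2.0000 0.0000 0.0000]
Step 1: x=[4.1900 7.0000 10.0000] v=[1.9000 0.0000 0.0000]
Step 2: x=[4.3662 7.0019 10.0000] v=[1.7620 0.0190 0.0000]
Step 3: x=[4.5251 7.0074 10.0000] v=[1.5890 0.0552 0.0002]
Step 4: x=[4.6636 7.0180 10.0001] v=[1.3847 0.1062 0.0009]

Answer: 4.6636 7.0180 10.0001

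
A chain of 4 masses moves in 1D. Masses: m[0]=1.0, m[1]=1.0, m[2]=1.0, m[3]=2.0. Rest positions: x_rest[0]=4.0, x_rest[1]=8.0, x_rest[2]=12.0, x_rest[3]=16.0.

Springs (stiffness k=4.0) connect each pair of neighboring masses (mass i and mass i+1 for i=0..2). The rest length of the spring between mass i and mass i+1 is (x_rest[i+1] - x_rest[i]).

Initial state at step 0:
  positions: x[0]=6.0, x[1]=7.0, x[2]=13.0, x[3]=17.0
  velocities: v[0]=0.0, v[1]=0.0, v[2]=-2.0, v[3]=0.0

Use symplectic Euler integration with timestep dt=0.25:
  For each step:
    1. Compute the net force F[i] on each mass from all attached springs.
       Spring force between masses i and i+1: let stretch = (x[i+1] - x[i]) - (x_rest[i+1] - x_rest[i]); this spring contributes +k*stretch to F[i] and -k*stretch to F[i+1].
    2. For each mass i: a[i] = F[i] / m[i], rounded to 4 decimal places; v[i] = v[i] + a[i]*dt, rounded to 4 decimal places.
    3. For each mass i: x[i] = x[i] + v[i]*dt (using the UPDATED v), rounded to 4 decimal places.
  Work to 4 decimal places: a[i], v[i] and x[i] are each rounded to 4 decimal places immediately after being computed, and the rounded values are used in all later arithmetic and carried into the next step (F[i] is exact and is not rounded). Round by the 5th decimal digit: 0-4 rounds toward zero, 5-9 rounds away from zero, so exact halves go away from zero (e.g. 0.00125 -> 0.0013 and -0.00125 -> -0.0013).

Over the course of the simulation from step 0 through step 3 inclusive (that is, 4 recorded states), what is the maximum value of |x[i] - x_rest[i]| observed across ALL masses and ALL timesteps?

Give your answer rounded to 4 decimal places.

Answer: 2.1719

Derivation:
Step 0: x=[6.0000 7.0000 13.0000 17.0000] v=[0.0000 0.0000 -2.0000 0.0000]
Step 1: x=[5.2500 8.2500 12.0000 17.0000] v=[-3.0000 5.0000 -4.0000 0.0000]
Step 2: x=[4.2500 9.6875 11.3125 16.8750] v=[-4.0000 5.7500 -2.7500 -0.5000]
Step 3: x=[3.6094 10.1719 11.6094 16.5547] v=[-2.5625 1.9375 1.1875 -1.2813]
Max displacement = 2.1719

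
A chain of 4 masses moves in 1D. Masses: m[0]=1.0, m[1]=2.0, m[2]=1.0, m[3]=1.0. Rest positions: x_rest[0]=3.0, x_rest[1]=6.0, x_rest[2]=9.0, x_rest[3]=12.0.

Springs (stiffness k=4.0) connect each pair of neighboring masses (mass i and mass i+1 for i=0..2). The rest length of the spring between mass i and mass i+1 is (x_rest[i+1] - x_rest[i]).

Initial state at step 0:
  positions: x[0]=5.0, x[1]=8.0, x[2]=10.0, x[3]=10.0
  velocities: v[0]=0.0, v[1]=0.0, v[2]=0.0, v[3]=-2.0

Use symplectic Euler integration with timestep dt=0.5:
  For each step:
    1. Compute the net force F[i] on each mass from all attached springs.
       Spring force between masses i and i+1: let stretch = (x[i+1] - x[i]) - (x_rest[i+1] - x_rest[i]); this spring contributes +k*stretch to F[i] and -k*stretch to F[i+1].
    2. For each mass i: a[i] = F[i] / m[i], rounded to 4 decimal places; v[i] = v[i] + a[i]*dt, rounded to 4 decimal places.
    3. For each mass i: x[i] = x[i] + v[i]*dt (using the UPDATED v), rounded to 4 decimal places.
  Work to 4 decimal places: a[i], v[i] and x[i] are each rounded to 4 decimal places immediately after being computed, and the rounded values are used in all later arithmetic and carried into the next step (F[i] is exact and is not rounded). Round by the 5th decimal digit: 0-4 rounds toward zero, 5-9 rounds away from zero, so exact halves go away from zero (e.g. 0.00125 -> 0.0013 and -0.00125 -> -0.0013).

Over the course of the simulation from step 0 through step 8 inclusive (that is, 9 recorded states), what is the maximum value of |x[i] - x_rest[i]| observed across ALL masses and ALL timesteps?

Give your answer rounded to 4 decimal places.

Answer: 2.7500

Derivation:
Step 0: x=[5.0000 8.0000 10.0000 10.0000] v=[0.0000 0.0000 0.0000 -2.0000]
Step 1: x=[5.0000 7.5000 8.0000 12.0000] v=[0.0000 -1.0000 -4.0000 4.0000]
Step 2: x=[4.5000 6.0000 9.5000 13.0000] v=[-1.0000 -3.0000 3.0000 2.0000]
Step 3: x=[2.5000 5.5000 11.0000 13.5000] v=[-4.0000 -1.0000 3.0000 1.0000]
Step 4: x=[0.5000 6.2500 9.5000 14.5000] v=[-4.0000 1.5000 -3.0000 2.0000]
Step 5: x=[1.2500 5.7500 9.7500 13.5000] v=[1.5000 -1.0000 0.5000 -2.0000]
Step 6: x=[3.5000 5.0000 9.7500 11.7500] v=[4.5000 -1.5000 0.0000 -3.5000]
Step 7: x=[4.2500 5.8750 7.0000 11.0000] v=[1.5000 1.7500 -5.5000 -1.5000]
Step 8: x=[3.6250 6.5000 7.1250 9.2500] v=[-1.2500 1.2500 0.2500 -3.5000]
Max displacement = 2.7500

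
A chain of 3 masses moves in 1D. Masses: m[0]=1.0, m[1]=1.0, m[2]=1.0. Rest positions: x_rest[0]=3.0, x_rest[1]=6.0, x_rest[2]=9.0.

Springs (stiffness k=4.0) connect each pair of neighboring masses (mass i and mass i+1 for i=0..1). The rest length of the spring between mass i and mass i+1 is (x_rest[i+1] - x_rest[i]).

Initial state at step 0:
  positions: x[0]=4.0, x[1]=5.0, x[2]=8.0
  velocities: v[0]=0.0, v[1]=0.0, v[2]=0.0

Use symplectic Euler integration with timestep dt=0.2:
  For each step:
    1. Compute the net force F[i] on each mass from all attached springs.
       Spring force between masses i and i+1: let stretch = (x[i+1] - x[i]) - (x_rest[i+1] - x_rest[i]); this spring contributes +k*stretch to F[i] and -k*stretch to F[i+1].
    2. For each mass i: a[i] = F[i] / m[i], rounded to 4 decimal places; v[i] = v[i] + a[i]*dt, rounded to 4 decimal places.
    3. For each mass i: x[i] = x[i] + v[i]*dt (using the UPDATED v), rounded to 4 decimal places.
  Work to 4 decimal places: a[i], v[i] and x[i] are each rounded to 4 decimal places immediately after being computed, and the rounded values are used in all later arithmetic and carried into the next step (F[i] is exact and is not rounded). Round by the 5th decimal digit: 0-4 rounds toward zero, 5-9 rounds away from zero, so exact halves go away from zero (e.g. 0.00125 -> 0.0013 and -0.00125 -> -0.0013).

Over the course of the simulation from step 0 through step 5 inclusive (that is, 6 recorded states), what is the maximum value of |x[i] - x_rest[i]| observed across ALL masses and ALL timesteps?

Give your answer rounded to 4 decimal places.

Step 0: x=[4.0000 5.0000 8.0000] v=[0.0000 0.0000 0.0000]
Step 1: x=[3.6800 5.3200 8.0000] v=[-1.6000 1.6000 0.0000]
Step 2: x=[3.1424 5.8064 8.0512] v=[-2.6880 2.4320 0.2560]
Step 3: x=[2.5510 6.2257 8.2232] v=[-2.9568 2.0966 0.8602]
Step 4: x=[2.0676 6.3767 8.5556] v=[-2.4170 0.7548 1.6622]
Step 5: x=[1.7937 6.1868 9.0194] v=[-1.3697 -0.9494 2.3191]
Max displacement = 1.2063

Answer: 1.2063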